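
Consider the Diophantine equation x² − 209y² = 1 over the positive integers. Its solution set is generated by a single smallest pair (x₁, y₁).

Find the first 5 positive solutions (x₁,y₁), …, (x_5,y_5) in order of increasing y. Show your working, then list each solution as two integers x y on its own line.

d=209: √d = [14; 2,5,3,2,3,5,2,28] (ℓ=8, even), read p_7/q_7
i=0: a=14 ⇒ p=14, q=1
…
i=2: a=5 ⇒ p=159, q=11
i=3: a=3 ⇒ p=506, q=35
i=4: a=2 ⇒ p=1171, q=81
i=5: a=3 ⇒ p=4019, q=278
i=6: a=5 ⇒ p=21266, q=1471
i=7: a=2 ⇒ p=46551, q=3220
→ (46551, 3220).  Check: 46551²=2166995601, 209·3220²=2166995600, difference 1.
n=2: (46551,3220)∘(46551,3220) = (46551·46551+209·3220·3220, 46551·3220+3220·46551) = (4333991201,299788440)
n=3: (4333991201,299788440)∘(46551,3220) = (46551·4333991201+209·3220·299788440, 46551·299788440+3220·4333991201) = (403503248748951,27910903337660)
n=4: (403503248748951,27910903337660)∘(46551,3220) = (46551·403503248748951+209·3220·27910903337660, 46551·27910903337660+3220·403503248748951) = (37566959460690844801,2598560922243032880)
n=5: (37566959460690844801,2598560922243032880)∘(46551,3220) = (46551·37566959460690844801+209·3220·2598560922243032880, 46551·2598560922243032880+3220·37566959460690844801) = (3497559059305735783913751,241931218954759943856100)

46551 3220
4333991201 299788440
403503248748951 27910903337660
37566959460690844801 2598560922243032880
3497559059305735783913751 241931218954759943856100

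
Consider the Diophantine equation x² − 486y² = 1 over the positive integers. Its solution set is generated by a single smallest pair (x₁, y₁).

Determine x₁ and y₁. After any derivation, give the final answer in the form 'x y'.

485 22

[22; 22,44] for √486; ℓ=2 ⇒ convergent index 1
a_0=22:  p_0=22·1+0=22,  q_0=22·0+1=1
a_1=22:  p_1=22·22+1=485,  q_1=22·1+0=22
fundamental: x₁=485, y₁=22  (since 235225 − 486·484 = 1)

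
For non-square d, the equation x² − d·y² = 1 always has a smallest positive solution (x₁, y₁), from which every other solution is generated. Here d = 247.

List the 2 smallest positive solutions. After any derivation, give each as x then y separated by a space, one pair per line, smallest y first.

[15; 1,2,1,1,9,1,9,1,1,2,1,30] for √247; ℓ=12 ⇒ convergent index 11
a_0=15:  p_0=15·1+0=15,  q_0=15·0+1=1
…
a_2=2:  p_2=2·16+15=47,  q_2=2·1+1=3
a_3=1:  p_3=1·47+16=63,  q_3=1·3+1=4
a_4=1:  p_4=1·63+47=110,  q_4=1·4+3=7
a_5=9:  p_5=9·110+63=1053,  q_5=9·7+4=67
…
a_9=1:  p_9=1·12683+11520=24203,  q_9=1·807+733=1540
a_10=2:  p_10=2·24203+12683=61089,  q_10=2·1540+807=3887
a_11=1:  p_11=1·61089+24203=85292,  q_11=1·3887+1540=5427
fundamental: x₁=85292, y₁=5427  (since 7274725264 − 247·29452329 = 1)
k=2:  x_2 = 85292·85292+247·5427·5427 = 14549450527,  y_2 = 85292·5427+5427·85292 = 925759368

85292 5427
14549450527 925759368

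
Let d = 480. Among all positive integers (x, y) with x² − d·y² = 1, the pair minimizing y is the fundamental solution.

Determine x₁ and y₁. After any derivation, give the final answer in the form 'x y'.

d=480: √d = [21; 1,9,1,42] (ℓ=4, even), read p_3/q_3
i=0: a=21 ⇒ p=21, q=1
i=1: a=1 ⇒ p=22, q=1
i=2: a=9 ⇒ p=219, q=10
i=3: a=1 ⇒ p=241, q=11
fundamental: x₁=241, y₁=11  (since 58081 − 480·121 = 1)

241 11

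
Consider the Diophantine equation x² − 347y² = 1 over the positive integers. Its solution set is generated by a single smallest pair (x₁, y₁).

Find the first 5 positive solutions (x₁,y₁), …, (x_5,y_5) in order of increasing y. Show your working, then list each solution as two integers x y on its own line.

d=347: √d = [18; 1,1,1,2,4,…,1,1,36] (ℓ=14, even), read p_13/q_13
step 0: (18, 1)  from 18·(1,0) + (0,1)
step 1: (19, 1)  from 1·(18,1) + (1,0)
…
step 4: (149, 8)  from 2·(56,3) + (37,2)
…
step 6: (801, 43)  from 1·(652,35) + (149,8)
step 7: (14269, 766)  from 17·(801,43) + (652,35)
…
step 10: (164168, 8813)  from 2·(74549,4002) + (15070,809)
step 11: (238717, 12815)  from 1·(164168,8813) + (74549,4002)
step 12: (402885, 21628)  from 1·(238717,12815) + (164168,8813)
step 13: (641602, 34443)  from 1·(402885,21628) + (238717,12815)
fundamental: x₁=641602, y₁=34443  (since 411653126404 − 347·1186320249 = 1)
n=2: (641602,34443)∘(641602,34443) = (641602·641602+347·34443·34443, 641602·34443+34443·641602) = (823306252807,44197395372)
n=3: (823306252807,44197395372)∘(641602,34443) = (641602·823306252807+347·34443·44197395372, 641602·44197395372+34443·823306252807) = (1056469876826312026,56714274530897445)
n=4: (1056469876826312026,56714274530897445)∘(641602,34443) = (641602·1056469876826312026+347·34443·56714274530897445, 641602·56714274530897445+34443·1056469876826312026) = (1355666371822207590758497,72775983935101527618408)
n=5: (1355666371822207590758497,72775983935101527618408)∘(641602,34443) = (641602·1355666371822207590758497+347·34443·72775983935101527618408, 641602·72775983935101527618408+34443·1355666371822207590758497) = (1739596510986687599414840072362,93386433689401306371520721787)

641602 34443
823306252807 44197395372
1056469876826312026 56714274530897445
1355666371822207590758497 72775983935101527618408
1739596510986687599414840072362 93386433689401306371520721787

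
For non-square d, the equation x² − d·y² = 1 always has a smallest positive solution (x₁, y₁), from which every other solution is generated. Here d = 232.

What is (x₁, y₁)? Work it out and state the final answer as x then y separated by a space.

19603 1287

[15; 4,3,7,3,4,30] for √232; ℓ=6 ⇒ convergent index 5
a_0=15:  p_0=15·1+0=15,  q_0=15·0+1=1
a_1=4:  p_1=4·15+1=61,  q_1=4·1+0=4
a_2=3:  p_2=3·61+15=198,  q_2=3·4+1=13
a_3=7:  p_3=7·198+61=1447,  q_3=7·13+4=95
a_4=3:  p_4=3·1447+198=4539,  q_4=3·95+13=298
a_5=4:  p_5=4·4539+1447=19603,  q_5=4·298+95=1287
→ (19603, 1287).  Check: 19603²=384277609, 232·1287²=384277608, difference 1.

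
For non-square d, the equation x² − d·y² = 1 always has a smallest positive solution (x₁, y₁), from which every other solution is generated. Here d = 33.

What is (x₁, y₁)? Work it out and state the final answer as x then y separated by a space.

23 4

d=33: √d = [5; 1,2,1,10] (ℓ=4, even), read p_3/q_3
step 0: (5, 1)  from 5·(1,0) + (0,1)
…
step 2: (17, 3)  from 2·(6,1) + (5,1)
step 3: (23, 4)  from 1·(17,3) + (6,1)
(x₁, y₁) = (23, 4);  23² − 33·4² = 1 ✓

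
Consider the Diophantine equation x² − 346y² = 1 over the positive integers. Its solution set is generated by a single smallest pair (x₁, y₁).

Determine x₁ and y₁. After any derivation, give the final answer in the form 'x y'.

√346 → a₀=18, period (1,1,1,1,36); ℓ=5 odd so k=9
step 0: (18, 1)  from 18·(1,0) + (0,1)
step 1: (19, 1)  from 1·(18,1) + (1,0)
…
step 3: (56, 3)  from 1·(37,2) + (19,1)
step 4: (93, 5)  from 1·(56,3) + (37,2)
step 5: (3404, 183)  from 36·(93,5) + (56,3)
step 6: (3497, 188)  from 1·(3404,183) + (93,5)
step 7: (6901, 371)  from 1·(3497,188) + (3404,183)
step 8: (10398, 559)  from 1·(6901,371) + (3497,188)
step 9: (17299, 930)  from 1·(10398,559) + (6901,371)
fundamental: x₁=17299, y₁=930  (since 299255401 − 346·864900 = 1)

17299 930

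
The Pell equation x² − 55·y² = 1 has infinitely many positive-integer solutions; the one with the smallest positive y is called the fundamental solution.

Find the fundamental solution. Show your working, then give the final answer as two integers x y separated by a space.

89 12

d=55: √d = [7; 2,2,2,14] (ℓ=4, even), read p_3/q_3
a_0=7:  p_0=7·1+0=7,  q_0=7·0+1=1
a_1=2:  p_1=2·7+1=15,  q_1=2·1+0=2
a_2=2:  p_2=2·15+7=37,  q_2=2·2+1=5
a_3=2:  p_3=2·37+15=89,  q_3=2·5+2=12
→ (89, 12).  Check: 89²=7921, 55·12²=7920, difference 1.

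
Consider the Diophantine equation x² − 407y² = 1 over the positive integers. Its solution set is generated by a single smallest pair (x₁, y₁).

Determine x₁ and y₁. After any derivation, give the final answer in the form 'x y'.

d=407: √d = [20; 5,1,2,1,5,40] (ℓ=6, even), read p_5/q_5
k=0  a_k=20  p_k/q_k = 20/1
k=1  a_k=5  p_k/q_k = 101/5
k=2  a_k=1  p_k/q_k = 121/6
k=3  a_k=2  p_k/q_k = 343/17
k=4  a_k=1  p_k/q_k = 464/23
k=5  a_k=5  p_k/q_k = 2663/132
(x₁, y₁) = (2663, 132);  2663² − 407·132² = 1 ✓

2663 132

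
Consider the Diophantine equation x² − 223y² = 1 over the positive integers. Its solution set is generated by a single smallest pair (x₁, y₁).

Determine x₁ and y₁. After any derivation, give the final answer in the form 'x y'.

224 15

d=223: √d = [14; 1,13,1,28] (ℓ=4, even), read p_3/q_3
i=0: a=14 ⇒ p=14, q=1
i=1: a=1 ⇒ p=15, q=1
i=2: a=13 ⇒ p=209, q=14
i=3: a=1 ⇒ p=224, q=15
→ (224, 15).  Check: 224²=50176, 223·15²=50175, difference 1.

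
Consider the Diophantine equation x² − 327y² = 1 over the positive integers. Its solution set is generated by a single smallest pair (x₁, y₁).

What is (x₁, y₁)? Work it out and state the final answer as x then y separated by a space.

d=327: √d = [18; 12,36] (ℓ=2, even), read p_1/q_1
a_0=18:  p_0=18·1+0=18,  q_0=18·0+1=1
a_1=12:  p_1=12·18+1=217,  q_1=12·1+0=12
fundamental: x₁=217, y₁=12  (since 47089 − 327·144 = 1)

217 12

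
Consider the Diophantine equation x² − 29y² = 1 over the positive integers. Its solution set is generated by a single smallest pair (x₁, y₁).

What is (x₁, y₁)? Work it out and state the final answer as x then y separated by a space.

√29 = [5; 2,1,1,2,10, …], period ℓ=5 (odd) → k=9
step 0: (5, 1)  from 5·(1,0) + (0,1)
step 1: (11, 2)  from 2·(5,1) + (1,0)
step 2: (16, 3)  from 1·(11,2) + (5,1)
step 3: (27, 5)  from 1·(16,3) + (11,2)
step 4: (70, 13)  from 2·(27,5) + (16,3)
step 5: (727, 135)  from 10·(70,13) + (27,5)
step 6: (1524, 283)  from 2·(727,135) + (70,13)
step 7: (2251, 418)  from 1·(1524,283) + (727,135)
step 8: (3775, 701)  from 1·(2251,418) + (1524,283)
step 9: (9801, 1820)  from 2·(3775,701) + (2251,418)
fundamental: x₁=9801, y₁=1820  (since 96059601 − 29·3312400 = 1)

9801 1820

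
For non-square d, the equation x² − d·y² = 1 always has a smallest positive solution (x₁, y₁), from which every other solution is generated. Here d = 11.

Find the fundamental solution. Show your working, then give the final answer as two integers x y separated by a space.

10 3

d=11: √d = [3; 3,6] (ℓ=2, even), read p_1/q_1
a_0=3:  p_0=3·1+0=3,  q_0=3·0+1=1
a_1=3:  p_1=3·3+1=10,  q_1=3·1+0=3
fundamental: x₁=10, y₁=3  (since 100 − 11·9 = 1)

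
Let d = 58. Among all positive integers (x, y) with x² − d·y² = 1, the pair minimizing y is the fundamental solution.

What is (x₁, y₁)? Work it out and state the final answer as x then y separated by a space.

19603 2574

√58 → a₀=7, period (1,1,1,1,1,1,14); ℓ=7 odd so k=13
i=0: a=7 ⇒ p=7, q=1
…
i=2: a=1 ⇒ p=15, q=2
i=3: a=1 ⇒ p=23, q=3
…
i=5: a=1 ⇒ p=61, q=8
i=6: a=1 ⇒ p=99, q=13
…
i=8: a=1 ⇒ p=1546, q=203
…
i=12: a=1 ⇒ p=12071, q=1585
i=13: a=1 ⇒ p=19603, q=2574
(x₁, y₁) = (19603, 2574);  19603² − 58·2574² = 1 ✓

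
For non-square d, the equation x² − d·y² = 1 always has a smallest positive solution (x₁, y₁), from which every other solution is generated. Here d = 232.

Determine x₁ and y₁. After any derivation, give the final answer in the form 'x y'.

19603 1287

[15; 4,3,7,3,4,30] for √232; ℓ=6 ⇒ convergent index 5
step 0: (15, 1)  from 15·(1,0) + (0,1)
…
step 2: (198, 13)  from 3·(61,4) + (15,1)
step 3: (1447, 95)  from 7·(198,13) + (61,4)
step 4: (4539, 298)  from 3·(1447,95) + (198,13)
step 5: (19603, 1287)  from 4·(4539,298) + (1447,95)
fundamental: x₁=19603, y₁=1287  (since 384277609 − 232·1656369 = 1)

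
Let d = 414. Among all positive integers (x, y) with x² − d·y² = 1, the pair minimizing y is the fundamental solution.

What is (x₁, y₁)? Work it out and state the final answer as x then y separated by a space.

d=414: √d = [20; 2,1,7,2,7,1,2,40] (ℓ=8, even), read p_7/q_7
step 0: (20, 1)  from 20·(1,0) + (0,1)
…
step 3: (468, 23)  from 7·(61,3) + (41,2)
step 4: (997, 49)  from 2·(468,23) + (61,3)
…
step 6: (8444, 415)  from 1·(7447,366) + (997,49)
step 7: (24335, 1196)  from 2·(8444,415) + (7447,366)
→ (24335, 1196).  Check: 24335²=592192225, 414·1196²=592192224, difference 1.

24335 1196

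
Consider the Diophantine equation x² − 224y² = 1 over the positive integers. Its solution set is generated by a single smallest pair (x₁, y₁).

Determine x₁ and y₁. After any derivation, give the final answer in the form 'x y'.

15 1

d=224: √d = [14; 1,28] (ℓ=2, even), read p_1/q_1
a_0=14:  p_0=14·1+0=14,  q_0=14·0+1=1
a_1=1:  p_1=1·14+1=15,  q_1=1·1+0=1
(x₁, y₁) = (15, 1);  15² − 224·1² = 1 ✓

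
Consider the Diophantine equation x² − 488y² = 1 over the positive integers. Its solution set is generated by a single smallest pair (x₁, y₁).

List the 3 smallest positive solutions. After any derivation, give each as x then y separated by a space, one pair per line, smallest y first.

243 11
118097 5346
57394899 2598145

√488 = [22; 11,44, …], period ℓ=2 (even) → k=1
k=0  a_k=22  p_k/q_k = 22/1
k=1  a_k=11  p_k/q_k = 243/11
→ (243, 11).  Check: 243²=59049, 488·11²=59048, difference 1.
(x_2, y_2) = (243·243 + 488·11·11, 243·11 + 11·243) = (118097, 5346)
(x_3, y_3) = (243·118097 + 488·11·5346, 243·5346 + 11·118097) = (57394899, 2598145)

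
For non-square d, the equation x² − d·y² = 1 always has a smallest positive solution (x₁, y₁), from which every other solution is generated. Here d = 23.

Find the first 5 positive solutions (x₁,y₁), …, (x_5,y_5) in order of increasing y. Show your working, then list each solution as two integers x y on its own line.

√23 → a₀=4, period (1,3,1,8); ℓ=4 even so k=3
i=0: a=4 ⇒ p=4, q=1
…
i=2: a=3 ⇒ p=19, q=4
i=3: a=1 ⇒ p=24, q=5
(x₁, y₁) = (24, 5);  24² − 23·5² = 1 ✓
k=2:  x_2 = 24·24+23·5·5 = 1151,  y_2 = 24·5+5·24 = 240
k=3:  x_3 = 24·1151+23·5·240 = 55224,  y_3 = 24·240+5·1151 = 11515
k=4:  x_4 = 24·55224+23·5·11515 = 2649601,  y_4 = 24·11515+5·55224 = 552480
k=5:  x_5 = 24·2649601+23·5·552480 = 127125624,  y_5 = 24·552480+5·2649601 = 26507525

24 5
1151 240
55224 11515
2649601 552480
127125624 26507525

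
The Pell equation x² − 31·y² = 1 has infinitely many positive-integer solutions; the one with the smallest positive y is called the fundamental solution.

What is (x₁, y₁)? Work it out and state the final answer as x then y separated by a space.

1520 273

√31 = [5; 1,1,3,5,3,1,1,10, …], period ℓ=8 (even) → k=7
k=0  a_k=5  p_k/q_k = 5/1
k=1  a_k=1  p_k/q_k = 6/1
k=2  a_k=1  p_k/q_k = 11/2
k=3  a_k=3  p_k/q_k = 39/7
…
k=5  a_k=3  p_k/q_k = 657/118
k=6  a_k=1  p_k/q_k = 863/155
k=7  a_k=1  p_k/q_k = 1520/273
fundamental: x₁=1520, y₁=273  (since 2310400 − 31·74529 = 1)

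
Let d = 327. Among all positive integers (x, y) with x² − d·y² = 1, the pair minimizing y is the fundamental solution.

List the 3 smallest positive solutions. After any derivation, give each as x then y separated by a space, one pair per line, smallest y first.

[18; 12,36] for √327; ℓ=2 ⇒ convergent index 1
i=0: a=18 ⇒ p=18, q=1
i=1: a=12 ⇒ p=217, q=12
(x₁, y₁) = (217, 12);  217² − 327·12² = 1 ✓
(217+12√327)^2 = 94177 + 5208√327
(217+12√327)^3 = 40872601 + 2260260√327

217 12
94177 5208
40872601 2260260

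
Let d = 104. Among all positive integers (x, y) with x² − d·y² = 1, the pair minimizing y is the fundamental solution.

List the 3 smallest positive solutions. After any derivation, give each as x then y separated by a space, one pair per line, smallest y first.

51 5
5201 510
530451 52015

[10; 5,20] for √104; ℓ=2 ⇒ convergent index 1
step 0: (10, 1)  from 10·(1,0) + (0,1)
step 1: (51, 5)  from 5·(10,1) + (1,0)
fundamental: x₁=51, y₁=5  (since 2601 − 104·25 = 1)
(51+5√104)^2 = 5201 + 510√104
(51+5√104)^3 = 530451 + 52015√104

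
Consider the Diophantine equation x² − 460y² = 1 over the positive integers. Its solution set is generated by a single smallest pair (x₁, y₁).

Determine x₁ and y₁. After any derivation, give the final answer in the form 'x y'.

2535751 118230

√460 = [21; 2,4,3,1,2,10,2,1,3,4,2,42, …], period ℓ=12 (even) → k=11
k=0  a_k=21  p_k/q_k = 21/1
k=1  a_k=2  p_k/q_k = 43/2
…
k=4  a_k=1  p_k/q_k = 815/38
…
k=7  a_k=2  p_k/q_k = 48922/2281
…
k=10  a_k=4  p_k/q_k = 1135029/52921
k=11  a_k=2  p_k/q_k = 2535751/118230
(x₁, y₁) = (2535751, 118230);  2535751² − 460·118230² = 1 ✓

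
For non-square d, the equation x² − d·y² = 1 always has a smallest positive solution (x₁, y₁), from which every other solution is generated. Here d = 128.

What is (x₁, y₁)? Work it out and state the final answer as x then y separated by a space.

577 51

d=128: √d = [11; 3,5,3,22] (ℓ=4, even), read p_3/q_3
a_0=11:  p_0=11·1+0=11,  q_0=11·0+1=1
a_1=3:  p_1=3·11+1=34,  q_1=3·1+0=3
a_2=5:  p_2=5·34+11=181,  q_2=5·3+1=16
a_3=3:  p_3=3·181+34=577,  q_3=3·16+3=51
fundamental: x₁=577, y₁=51  (since 332929 − 128·2601 = 1)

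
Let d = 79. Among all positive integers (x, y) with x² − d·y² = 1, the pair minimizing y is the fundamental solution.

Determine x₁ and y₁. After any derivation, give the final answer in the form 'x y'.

80 9

√79 = [8; 1,7,1,16, …], period ℓ=4 (even) → k=3
step 0: (8, 1)  from 8·(1,0) + (0,1)
step 1: (9, 1)  from 1·(8,1) + (1,0)
step 2: (71, 8)  from 7·(9,1) + (8,1)
step 3: (80, 9)  from 1·(71,8) + (9,1)
→ (80, 9).  Check: 80²=6400, 79·9²=6399, difference 1.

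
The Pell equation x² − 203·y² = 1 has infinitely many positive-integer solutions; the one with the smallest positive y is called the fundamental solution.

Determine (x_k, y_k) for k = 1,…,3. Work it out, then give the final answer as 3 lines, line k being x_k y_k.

[14; 4,28] for √203; ℓ=2 ⇒ convergent index 1
step 0: (14, 1)  from 14·(1,0) + (0,1)
step 1: (57, 4)  from 4·(14,1) + (1,0)
→ (57, 4).  Check: 57²=3249, 203·4²=3248, difference 1.
(x_2, y_2) = (57·57 + 203·4·4, 57·4 + 4·57) = (6497, 456)
(x_3, y_3) = (57·6497 + 203·4·456, 57·456 + 4·6497) = (740601, 51980)

57 4
6497 456
740601 51980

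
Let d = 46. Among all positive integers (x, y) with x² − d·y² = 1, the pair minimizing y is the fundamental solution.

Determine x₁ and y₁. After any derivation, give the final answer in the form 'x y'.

24335 3588

√46 = [6; 1,3,1,1,2,6,2,1,1,3,1,12, …], period ℓ=12 (even) → k=11
step 0: (6, 1)  from 6·(1,0) + (0,1)
step 1: (7, 1)  from 1·(6,1) + (1,0)
…
step 5: (156, 23)  from 2·(61,9) + (34,5)
…
step 9: (5297, 781)  from 1·(3147,464) + (2150,317)
step 10: (19038, 2807)  from 3·(5297,781) + (3147,464)
step 11: (24335, 3588)  from 1·(19038,2807) + (5297,781)
(x₁, y₁) = (24335, 3588);  24335² − 46·3588² = 1 ✓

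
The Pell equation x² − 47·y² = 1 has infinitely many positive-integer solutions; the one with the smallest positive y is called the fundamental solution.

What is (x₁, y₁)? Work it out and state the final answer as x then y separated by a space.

48 7

√47 = [6; 1,5,1,12, …], period ℓ=4 (even) → k=3
a_0=6:  p_0=6·1+0=6,  q_0=6·0+1=1
a_1=1:  p_1=1·6+1=7,  q_1=1·1+0=1
a_2=5:  p_2=5·7+6=41,  q_2=5·1+1=6
a_3=1:  p_3=1·41+7=48,  q_3=1·6+1=7
(x₁, y₁) = (48, 7);  48² − 47·7² = 1 ✓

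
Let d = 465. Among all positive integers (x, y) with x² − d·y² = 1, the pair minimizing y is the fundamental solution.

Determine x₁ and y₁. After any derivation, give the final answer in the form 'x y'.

√465 = [21; 1,1,3,2,2,2,3,1,1,42, …], period ℓ=10 (even) → k=9
k=0  a_k=21  p_k/q_k = 21/1
…
k=4  a_k=2  p_k/q_k = 345/16
…
k=6  a_k=2  p_k/q_k = 2027/94
…
k=8  a_k=1  p_k/q_k = 8949/415
k=9  a_k=1  p_k/q_k = 15871/736
(x₁, y₁) = (15871, 736);  15871² − 465·736² = 1 ✓

15871 736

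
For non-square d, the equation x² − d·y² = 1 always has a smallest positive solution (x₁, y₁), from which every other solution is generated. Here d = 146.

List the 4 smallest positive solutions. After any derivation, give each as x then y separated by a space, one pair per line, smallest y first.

145 12
42049 3480
12194065 1009188
3536236801 292661040

√146 → a₀=12, period (12,24); ℓ=2 even so k=1
step 0: (12, 1)  from 12·(1,0) + (0,1)
step 1: (145, 12)  from 12·(12,1) + (1,0)
(x₁, y₁) = (145, 12);  145² − 146·12² = 1 ✓
(x_2, y_2) = (145·145 + 146·12·12, 145·12 + 12·145) = (42049, 3480)
(x_3, y_3) = (145·42049 + 146·12·3480, 145·3480 + 12·42049) = (12194065, 1009188)
(x_4, y_4) = (145·12194065 + 146·12·1009188, 145·1009188 + 12·12194065) = (3536236801, 292661040)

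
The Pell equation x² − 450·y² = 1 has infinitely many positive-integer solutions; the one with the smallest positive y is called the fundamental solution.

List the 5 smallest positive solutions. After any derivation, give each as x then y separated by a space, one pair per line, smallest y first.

√450 → a₀=21, period (4,1,2,4,2,1,4,42); ℓ=8 even so k=7
a_0=21:  p_0=21·1+0=21,  q_0=21·0+1=1
…
a_2=1:  p_2=1·85+21=106,  q_2=1·4+1=5
…
a_5=2:  p_5=2·1294+297=2885,  q_5=2·61+14=136
a_6=1:  p_6=1·2885+1294=4179,  q_6=1·136+61=197
a_7=4:  p_7=4·4179+2885=19601,  q_7=4·197+136=924
(x₁, y₁) = (19601, 924);  19601² − 450·924² = 1 ✓
n=2: (19601,924)∘(19601,924) = (19601·19601+450·924·924, 19601·924+924·19601) = (768398401,36222648)
n=3: (768398401,36222648)∘(19601,924) = (19601·768398401+450·924·36222648, 19601·36222648+924·768398401) = (30122754096401,1420000245972)
n=4: (30122754096401,1420000245972)∘(19601,924) = (19601·30122754096401+450·924·1420000245972, 19601·1420000245972+924·30122754096401) = (1180872205318713601,55666849606371696)
n=5: (1180872205318713601,55666849606371696)∘(19601,924) = (19601·1180872205318713601+450·924·55666849606371696, 19601·55666849606371696+924·1180872205318713601) = (46292552162781456490001,2182251836848982980620)

19601 924
768398401 36222648
30122754096401 1420000245972
1180872205318713601 55666849606371696
46292552162781456490001 2182251836848982980620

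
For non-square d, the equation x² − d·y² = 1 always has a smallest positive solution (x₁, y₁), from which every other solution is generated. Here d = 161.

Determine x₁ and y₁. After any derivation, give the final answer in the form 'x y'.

11775 928

√161 → a₀=12, period (1,2,4,1,2,1,4,2,1,24); ℓ=10 even so k=9
step 0: (12, 1)  from 12·(1,0) + (0,1)
step 1: (13, 1)  from 1·(12,1) + (1,0)
step 2: (38, 3)  from 2·(13,1) + (12,1)
step 3: (165, 13)  from 4·(38,3) + (13,1)
step 4: (203, 16)  from 1·(165,13) + (38,3)
…
step 6: (774, 61)  from 1·(571,45) + (203,16)
…
step 8: (8108, 639)  from 2·(3667,289) + (774,61)
step 9: (11775, 928)  from 1·(8108,639) + (3667,289)
→ (11775, 928).  Check: 11775²=138650625, 161·928²=138650624, difference 1.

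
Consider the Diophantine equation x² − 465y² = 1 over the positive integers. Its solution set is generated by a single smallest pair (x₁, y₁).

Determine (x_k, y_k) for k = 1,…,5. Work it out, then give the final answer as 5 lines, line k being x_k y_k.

√465 = [21; 1,1,3,2,2,2,3,1,1,42, …], period ℓ=10 (even) → k=9
i=0: a=21 ⇒ p=21, q=1
i=1: a=1 ⇒ p=22, q=1
…
i=3: a=3 ⇒ p=151, q=7
…
i=5: a=2 ⇒ p=841, q=39
i=6: a=2 ⇒ p=2027, q=94
i=7: a=3 ⇒ p=6922, q=321
i=8: a=1 ⇒ p=8949, q=415
i=9: a=1 ⇒ p=15871, q=736
(x₁, y₁) = (15871, 736);  15871² − 465·736² = 1 ✓
k=2:  x_2 = 15871·15871+465·736·736 = 503777281,  y_2 = 15871·736+736·15871 = 23362112
k=3:  x_3 = 15871·503777281+465·736·23362112 = 15990898437631,  y_3 = 15871·23362112+736·503777281 = 741560158368
k=4:  x_4 = 15871·15990898437631+465·736·741560158368 = 507583097703505921,  y_4 = 15871·741560158368+736·15990898437631 = 23538602523554944
k=5:  x_5 = 15871·507583097703505921+465·736·23538602523554944 = 16111702671313786506751,  y_5 = 15871·23538602523554944+736·507583097703505921 = 747162320561120874080

15871 736
503777281 23362112
15990898437631 741560158368
507583097703505921 23538602523554944
16111702671313786506751 747162320561120874080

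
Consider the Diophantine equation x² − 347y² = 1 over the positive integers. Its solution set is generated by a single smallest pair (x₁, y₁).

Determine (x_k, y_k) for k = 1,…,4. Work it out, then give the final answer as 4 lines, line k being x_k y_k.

641602 34443
823306252807 44197395372
1056469876826312026 56714274530897445
1355666371822207590758497 72775983935101527618408

[18; 1,1,1,2,4,…,1,1,36] for √347; ℓ=14 ⇒ convergent index 13
a_0=18:  p_0=18·1+0=18,  q_0=18·0+1=1
…
a_9=4:  p_9=4·15070+14269=74549,  q_9=4·809+766=4002
a_10=2:  p_10=2·74549+15070=164168,  q_10=2·4002+809=8813
…
a_12=1:  p_12=1·238717+164168=402885,  q_12=1·12815+8813=21628
a_13=1:  p_13=1·402885+238717=641602,  q_13=1·21628+12815=34443
→ (641602, 34443).  Check: 641602²=411653126404, 347·34443²=411653126403, difference 1.
k=2:  x_2 = 641602·641602+347·34443·34443 = 823306252807,  y_2 = 641602·34443+34443·641602 = 44197395372
k=3:  x_3 = 641602·823306252807+347·34443·44197395372 = 1056469876826312026,  y_3 = 641602·44197395372+34443·823306252807 = 56714274530897445
k=4:  x_4 = 641602·1056469876826312026+347·34443·56714274530897445 = 1355666371822207590758497,  y_4 = 641602·56714274530897445+34443·1056469876826312026 = 72775983935101527618408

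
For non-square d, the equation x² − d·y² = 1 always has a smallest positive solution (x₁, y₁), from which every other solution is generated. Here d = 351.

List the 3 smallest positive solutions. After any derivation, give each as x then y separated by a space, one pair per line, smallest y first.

62425 3332
7793761249 416000200
973051091875225 51937624966668

d=351: √d = [18; 1,2,1,3,2,2,2,3,1,2,1,36] (ℓ=12, even), read p_11/q_11
a_0=18:  p_0=18·1+0=18,  q_0=18·0+1=1
a_1=1:  p_1=1·18+1=19,  q_1=1·1+0=1
a_2=2:  p_2=2·19+18=56,  q_2=2·1+1=3
…
a_4=3:  p_4=3·75+56=281,  q_4=3·4+3=15
…
a_6=2:  p_6=2·637+281=1555,  q_6=2·34+15=83
a_7=2:  p_7=2·1555+637=3747,  q_7=2·83+34=200
a_8=3:  p_8=3·3747+1555=12796,  q_8=3·200+83=683
a_9=1:  p_9=1·12796+3747=16543,  q_9=1·683+200=883
a_10=2:  p_10=2·16543+12796=45882,  q_10=2·883+683=2449
a_11=1:  p_11=1·45882+16543=62425,  q_11=1·2449+883=3332
(x₁, y₁) = (62425, 3332);  62425² − 351·3332² = 1 ✓
(x_2, y_2) = (62425·62425 + 351·3332·3332, 62425·3332 + 3332·62425) = (7793761249, 416000200)
(x_3, y_3) = (62425·7793761249 + 351·3332·416000200, 62425·416000200 + 3332·7793761249) = (973051091875225, 51937624966668)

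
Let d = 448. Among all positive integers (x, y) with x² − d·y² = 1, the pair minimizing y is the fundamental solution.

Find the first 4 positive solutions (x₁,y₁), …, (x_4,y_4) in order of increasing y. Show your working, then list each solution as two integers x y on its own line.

127 6
32257 1524
8193151 387090
2081028097 98319336

d=448: √d = [21; 6,42] (ℓ=2, even), read p_1/q_1
i=0: a=21 ⇒ p=21, q=1
i=1: a=6 ⇒ p=127, q=6
fundamental: x₁=127, y₁=6  (since 16129 − 448·36 = 1)
(x_2, y_2) = (127·127 + 448·6·6, 127·6 + 6·127) = (32257, 1524)
(x_3, y_3) = (127·32257 + 448·6·1524, 127·1524 + 6·32257) = (8193151, 387090)
(x_4, y_4) = (127·8193151 + 448·6·387090, 127·387090 + 6·8193151) = (2081028097, 98319336)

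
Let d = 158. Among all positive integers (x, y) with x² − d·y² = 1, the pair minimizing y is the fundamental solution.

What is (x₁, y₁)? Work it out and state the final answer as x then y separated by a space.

√158 = [12; 1,1,3,12,3,1,1,24, …], period ℓ=8 (even) → k=7
i=0: a=12 ⇒ p=12, q=1
i=1: a=1 ⇒ p=13, q=1
i=2: a=1 ⇒ p=25, q=2
…
i=4: a=12 ⇒ p=1081, q=86
i=5: a=3 ⇒ p=3331, q=265
i=6: a=1 ⇒ p=4412, q=351
i=7: a=1 ⇒ p=7743, q=616
(x₁, y₁) = (7743, 616);  7743² − 158·616² = 1 ✓

7743 616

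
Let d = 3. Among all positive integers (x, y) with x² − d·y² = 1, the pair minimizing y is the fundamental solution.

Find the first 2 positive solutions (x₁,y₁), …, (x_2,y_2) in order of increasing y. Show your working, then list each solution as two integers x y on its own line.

2 1
7 4

[1; 1,2] for √3; ℓ=2 ⇒ convergent index 1
k=0  a_k=1  p_k/q_k = 1/1
k=1  a_k=1  p_k/q_k = 2/1
(x₁, y₁) = (2, 1);  2² − 3·1² = 1 ✓
k=2:  x_2 = 2·2+3·1·1 = 7,  y_2 = 2·1+1·2 = 4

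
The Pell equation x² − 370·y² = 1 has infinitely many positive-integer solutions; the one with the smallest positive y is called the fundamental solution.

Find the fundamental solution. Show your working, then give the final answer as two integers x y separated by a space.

[19; 4,4,38] for √370; ℓ=3 ⇒ convergent index 5
k=0  a_k=19  p_k/q_k = 19/1
…
k=4  a_k=4  p_k/q_k = 50339/2617
k=5  a_k=4  p_k/q_k = 213859/11118
(x₁, y₁) = (213859, 11118);  213859² − 370·11118² = 1 ✓

213859 11118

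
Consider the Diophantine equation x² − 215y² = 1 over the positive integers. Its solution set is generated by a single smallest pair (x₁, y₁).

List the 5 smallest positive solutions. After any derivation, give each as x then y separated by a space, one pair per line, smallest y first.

√215 = [14; 1,1,1,28, …], period ℓ=4 (even) → k=3
i=0: a=14 ⇒ p=14, q=1
i=1: a=1 ⇒ p=15, q=1
i=2: a=1 ⇒ p=29, q=2
i=3: a=1 ⇒ p=44, q=3
→ (44, 3).  Check: 44²=1936, 215·3²=1935, difference 1.
n=2: (44,3)∘(44,3) = (44·44+215·3·3, 44·3+3·44) = (3871,264)
n=3: (3871,264)∘(44,3) = (44·3871+215·3·264, 44·264+3·3871) = (340604,23229)
n=4: (340604,23229)∘(44,3) = (44·340604+215·3·23229, 44·23229+3·340604) = (29969281,2043888)
n=5: (29969281,2043888)∘(44,3) = (44·29969281+215·3·2043888, 44·2043888+3·29969281) = (2636956124,179838915)

44 3
3871 264
340604 23229
29969281 2043888
2636956124 179838915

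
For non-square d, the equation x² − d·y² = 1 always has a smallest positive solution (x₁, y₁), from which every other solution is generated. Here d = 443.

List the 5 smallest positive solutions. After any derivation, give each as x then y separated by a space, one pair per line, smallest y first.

d=443: √d = [21; 21,42] (ℓ=2, even), read p_1/q_1
i=0: a=21 ⇒ p=21, q=1
i=1: a=21 ⇒ p=442, q=21
(x₁, y₁) = (442, 21);  442² − 443·21² = 1 ✓
k=2:  x_2 = 442·442+443·21·21 = 390727,  y_2 = 442·21+21·442 = 18564
k=3:  x_3 = 442·390727+443·21·18564 = 345402226,  y_3 = 442·18564+21·390727 = 16410555
k=4:  x_4 = 442·345402226+443·21·16410555 = 305335177057,  y_4 = 442·16410555+21·345402226 = 14506912056
k=5:  x_5 = 442·305335177057+443·21·14506912056 = 269915951116162,  y_5 = 442·14506912056+21·305335177057 = 12824093846949

442 21
390727 18564
345402226 16410555
305335177057 14506912056
269915951116162 12824093846949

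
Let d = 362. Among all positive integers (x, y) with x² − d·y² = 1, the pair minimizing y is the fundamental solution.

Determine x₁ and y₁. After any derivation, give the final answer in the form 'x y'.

723 38

√362 → a₀=19, period (38); ℓ=1 odd so k=1
step 0: (19, 1)  from 19·(1,0) + (0,1)
step 1: (723, 38)  from 38·(19,1) + (1,0)
(x₁, y₁) = (723, 38);  723² − 362·38² = 1 ✓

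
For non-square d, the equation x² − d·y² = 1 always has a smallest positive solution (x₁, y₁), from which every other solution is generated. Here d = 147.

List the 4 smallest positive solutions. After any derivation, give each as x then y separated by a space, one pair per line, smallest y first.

97 8
18817 1552
3650401 301080
708158977 58407968

d=147: √d = [12; 8,24] (ℓ=2, even), read p_1/q_1
a_0=12:  p_0=12·1+0=12,  q_0=12·0+1=1
a_1=8:  p_1=8·12+1=97,  q_1=8·1+0=8
fundamental: x₁=97, y₁=8  (since 9409 − 147·64 = 1)
k=2:  x_2 = 97·97+147·8·8 = 18817,  y_2 = 97·8+8·97 = 1552
k=3:  x_3 = 97·18817+147·8·1552 = 3650401,  y_3 = 97·1552+8·18817 = 301080
k=4:  x_4 = 97·3650401+147·8·301080 = 708158977,  y_4 = 97·301080+8·3650401 = 58407968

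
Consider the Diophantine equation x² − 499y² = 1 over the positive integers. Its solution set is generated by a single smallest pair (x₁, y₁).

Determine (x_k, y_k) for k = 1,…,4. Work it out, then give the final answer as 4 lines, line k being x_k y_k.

4490 201
40320199 1804980
362075382530 16208720199
3251436894799201 145554305582040

[22; 2,1,21,1,2,44] for √499; ℓ=6 ⇒ convergent index 5
step 0: (22, 1)  from 22·(1,0) + (0,1)
step 1: (45, 2)  from 2·(22,1) + (1,0)
…
step 3: (1452, 65)  from 21·(67,3) + (45,2)
step 4: (1519, 68)  from 1·(1452,65) + (67,3)
step 5: (4490, 201)  from 2·(1519,68) + (1452,65)
fundamental: x₁=4490, y₁=201  (since 20160100 − 499·40401 = 1)
k=2:  x_2 = 4490·4490+499·201·201 = 40320199,  y_2 = 4490·201+201·4490 = 1804980
k=3:  x_3 = 4490·40320199+499·201·1804980 = 362075382530,  y_3 = 4490·1804980+201·40320199 = 16208720199
k=4:  x_4 = 4490·362075382530+499·201·16208720199 = 3251436894799201,  y_4 = 4490·16208720199+201·362075382530 = 145554305582040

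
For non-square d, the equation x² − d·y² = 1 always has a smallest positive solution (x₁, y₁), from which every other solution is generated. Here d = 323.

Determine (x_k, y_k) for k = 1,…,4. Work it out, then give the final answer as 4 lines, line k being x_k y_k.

d=323: √d = [17; 1,34] (ℓ=2, even), read p_1/q_1
step 0: (17, 1)  from 17·(1,0) + (0,1)
step 1: (18, 1)  from 1·(17,1) + (1,0)
(x₁, y₁) = (18, 1);  18² − 323·1² = 1 ✓
(x_2, y_2) = (18·18 + 323·1·1, 18·1 + 1·18) = (647, 36)
(x_3, y_3) = (18·647 + 323·1·36, 18·36 + 1·647) = (23274, 1295)
(x_4, y_4) = (18·23274 + 323·1·1295, 18·1295 + 1·23274) = (837217, 46584)

18 1
647 36
23274 1295
837217 46584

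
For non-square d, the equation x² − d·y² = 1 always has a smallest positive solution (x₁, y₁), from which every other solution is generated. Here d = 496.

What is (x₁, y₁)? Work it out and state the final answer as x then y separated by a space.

√496 → a₀=22, period (3,1,2,4,1,…,1,3,44); ℓ=16 even so k=15
a_0=22:  p_0=22·1+0=22,  q_0=22·0+1=1
…
a_4=4:  p_4=4·245+89=1069,  q_4=4·11+4=48
…
a_8=2:  p_8=2·6080+2383=14543,  q_8=2·273+107=653
a_9=2:  p_9=2·14543+6080=35166,  q_9=2·653+273=1579
a_10=1:  p_10=1·35166+14543=49709,  q_10=1·1579+653=2232
a_11=1:  p_11=1·49709+35166=84875,  q_11=1·2232+1579=3811
a_12=4:  p_12=4·84875+49709=389209,  q_12=4·3811+2232=17476
…
a_14=1:  p_14=1·863293+389209=1252502,  q_14=1·38763+17476=56239
a_15=3:  p_15=3·1252502+863293=4620799,  q_15=3·56239+38763=207480
(x₁, y₁) = (4620799, 207480);  4620799² − 496·207480² = 1 ✓

4620799 207480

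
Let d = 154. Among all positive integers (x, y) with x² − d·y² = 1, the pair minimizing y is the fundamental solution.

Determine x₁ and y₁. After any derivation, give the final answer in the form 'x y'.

21295 1716

d=154: √d = [12; 2,2,3,1,2,1,3,2,2,24] (ℓ=10, even), read p_9/q_9
i=0: a=12 ⇒ p=12, q=1
…
i=3: a=3 ⇒ p=211, q=17
…
i=5: a=2 ⇒ p=757, q=61
i=6: a=1 ⇒ p=1030, q=83
…
i=8: a=2 ⇒ p=8724, q=703
i=9: a=2 ⇒ p=21295, q=1716
fundamental: x₁=21295, y₁=1716  (since 453477025 − 154·2944656 = 1)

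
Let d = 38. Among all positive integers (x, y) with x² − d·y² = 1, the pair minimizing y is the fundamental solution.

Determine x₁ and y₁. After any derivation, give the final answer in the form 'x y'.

37 6

√38 = [6; 6,12, …], period ℓ=2 (even) → k=1
i=0: a=6 ⇒ p=6, q=1
i=1: a=6 ⇒ p=37, q=6
→ (37, 6).  Check: 37²=1369, 38·6²=1368, difference 1.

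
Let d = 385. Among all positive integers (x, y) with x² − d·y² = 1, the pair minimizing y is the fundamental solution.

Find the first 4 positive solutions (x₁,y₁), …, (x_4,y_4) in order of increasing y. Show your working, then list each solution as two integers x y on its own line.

95831 4884
18367161121 936077208
3520286834677271 179410429834812
674705215289547953281 34386161802063660336

[19; 1,1,1,1,1,…,1,1,38] for √385; ℓ=16 ⇒ convergent index 15
i=0: a=19 ⇒ p=19, q=1
i=1: a=1 ⇒ p=20, q=1
i=2: a=1 ⇒ p=39, q=2
i=3: a=1 ⇒ p=59, q=3
…
i=5: a=1 ⇒ p=157, q=8
…
i=7: a=1 ⇒ p=726, q=37
…
i=12: a=1 ⇒ p=23271, q=1186
…
i=14: a=1 ⇒ p=59551, q=3035
i=15: a=1 ⇒ p=95831, q=4884
fundamental: x₁=95831, y₁=4884  (since 9183580561 − 385·23853456 = 1)
n=2: (95831,4884)∘(95831,4884) = (95831·95831+385·4884·4884, 95831·4884+4884·95831) = (18367161121,936077208)
n=3: (18367161121,936077208)∘(95831,4884) = (95831·18367161121+385·4884·936077208, 95831·936077208+4884·18367161121) = (3520286834677271,179410429834812)
n=4: (3520286834677271,179410429834812)∘(95831,4884) = (95831·3520286834677271+385·4884·179410429834812, 95831·179410429834812+4884·3520286834677271) = (674705215289547953281,34386161802063660336)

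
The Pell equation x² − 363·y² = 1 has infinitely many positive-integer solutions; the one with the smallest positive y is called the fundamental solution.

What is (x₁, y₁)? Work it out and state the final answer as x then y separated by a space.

362 19

√363 = [19; 19,38, …], period ℓ=2 (even) → k=1
a_0=19:  p_0=19·1+0=19,  q_0=19·0+1=1
a_1=19:  p_1=19·19+1=362,  q_1=19·1+0=19
(x₁, y₁) = (362, 19);  362² − 363·19² = 1 ✓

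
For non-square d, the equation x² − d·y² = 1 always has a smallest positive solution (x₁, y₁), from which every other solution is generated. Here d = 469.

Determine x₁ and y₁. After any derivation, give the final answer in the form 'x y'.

d=469: √d = [21; 1,1,1,10,6,10,1,1,1,42] (ℓ=10, even), read p_9/q_9
i=0: a=21 ⇒ p=21, q=1
i=1: a=1 ⇒ p=22, q=1
i=2: a=1 ⇒ p=43, q=2
i=3: a=1 ⇒ p=65, q=3
…
i=7: a=1 ⇒ p=47146, q=2177
i=8: a=1 ⇒ p=90069, q=4159
i=9: a=1 ⇒ p=137215, q=6336
(x₁, y₁) = (137215, 6336);  137215² − 469·6336² = 1 ✓

137215 6336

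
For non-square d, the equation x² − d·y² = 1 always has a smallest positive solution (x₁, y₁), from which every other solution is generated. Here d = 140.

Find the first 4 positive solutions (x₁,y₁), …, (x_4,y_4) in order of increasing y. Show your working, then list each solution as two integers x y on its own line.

[11; 1,4,1,22] for √140; ℓ=4 ⇒ convergent index 3
step 0: (11, 1)  from 11·(1,0) + (0,1)
step 1: (12, 1)  from 1·(11,1) + (1,0)
step 2: (59, 5)  from 4·(12,1) + (11,1)
step 3: (71, 6)  from 1·(59,5) + (12,1)
(x₁, y₁) = (71, 6);  71² − 140·6² = 1 ✓
(71+6√140)^2 = 10081 + 852√140
(71+6√140)^3 = 1431431 + 120978√140
(71+6√140)^4 = 203253121 + 17178024√140

71 6
10081 852
1431431 120978
203253121 17178024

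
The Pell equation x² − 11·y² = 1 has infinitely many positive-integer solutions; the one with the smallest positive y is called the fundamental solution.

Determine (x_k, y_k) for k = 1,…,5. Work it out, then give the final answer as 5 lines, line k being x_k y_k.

10 3
199 60
3970 1197
79201 23880
1580050 476403

√11 → a₀=3, period (3,6); ℓ=2 even so k=1
i=0: a=3 ⇒ p=3, q=1
i=1: a=3 ⇒ p=10, q=3
→ (10, 3).  Check: 10²=100, 11·3²=99, difference 1.
k=2:  x_2 = 10·10+11·3·3 = 199,  y_2 = 10·3+3·10 = 60
k=3:  x_3 = 10·199+11·3·60 = 3970,  y_3 = 10·60+3·199 = 1197
k=4:  x_4 = 10·3970+11·3·1197 = 79201,  y_4 = 10·1197+3·3970 = 23880
k=5:  x_5 = 10·79201+11·3·23880 = 1580050,  y_5 = 10·23880+3·79201 = 476403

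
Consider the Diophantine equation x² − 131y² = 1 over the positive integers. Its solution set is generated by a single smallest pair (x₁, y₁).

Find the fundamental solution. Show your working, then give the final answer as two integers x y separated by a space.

10610 927

[11; 2,4,11,4,2,22] for √131; ℓ=6 ⇒ convergent index 5
step 0: (11, 1)  from 11·(1,0) + (0,1)
step 1: (23, 2)  from 2·(11,1) + (1,0)
step 2: (103, 9)  from 4·(23,2) + (11,1)
step 3: (1156, 101)  from 11·(103,9) + (23,2)
step 4: (4727, 413)  from 4·(1156,101) + (103,9)
step 5: (10610, 927)  from 2·(4727,413) + (1156,101)
→ (10610, 927).  Check: 10610²=112572100, 131·927²=112572099, difference 1.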